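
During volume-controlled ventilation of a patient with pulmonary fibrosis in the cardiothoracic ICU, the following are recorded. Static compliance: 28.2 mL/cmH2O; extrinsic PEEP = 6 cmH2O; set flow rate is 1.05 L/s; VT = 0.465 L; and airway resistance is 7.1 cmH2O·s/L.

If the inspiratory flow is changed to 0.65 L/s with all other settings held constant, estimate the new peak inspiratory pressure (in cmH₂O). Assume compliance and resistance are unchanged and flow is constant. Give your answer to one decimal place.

27.1

PIP = Vt/C + R·V̇ + PEEP (constant-flow equation of motion).
Only the resistive term changes: ΔPIP = R × ΔV̇ = 7.1 × (0.65 − 1.05) = 7.1 × -0.4 = -2.84 cmH2O.
Original PIP = 465/28.2 + 7.1×1.05 + 6 = 29.944 cmH2O; new PIP = 29.944 + (-2.84) = 27.104 cmH2O.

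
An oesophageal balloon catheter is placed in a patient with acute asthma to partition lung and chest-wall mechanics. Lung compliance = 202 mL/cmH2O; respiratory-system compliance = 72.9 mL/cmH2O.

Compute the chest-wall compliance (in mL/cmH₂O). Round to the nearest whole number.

114

1/Ccw = 1/Crs − 1/CL.
1/Ccw = 1/72.9 − 1/202 = 0.008767.
Ccw = 114.06 mL/cmH2O.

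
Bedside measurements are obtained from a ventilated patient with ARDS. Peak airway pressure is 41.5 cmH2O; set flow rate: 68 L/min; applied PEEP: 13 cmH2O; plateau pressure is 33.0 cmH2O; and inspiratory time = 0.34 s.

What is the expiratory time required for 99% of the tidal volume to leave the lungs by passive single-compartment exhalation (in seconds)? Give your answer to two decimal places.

Flow: 68 L/min ÷ 60 = 1.1333 L/s.
Vt = flow × Ti = 1.1333 L/s × 0.34 s × 1000 mL/L = 385.32 mL.
R = (PIP − Pplat)/V̇ = (41.5 − 33.0) / 1.1333 = 8.5/1.1333 = 7.5 cmH2O·s/L.
C = Vt/(Pplat − PEEP) = 385.32 / (33.0 − 13) = 385.32/20.0 = 19.266 mL/cmH2O.
τ = R × C = 7.5 × 0.01927 L/cmH2O = 0.1445 s.
t = −τ·ln(1 − 0.99) = −0.1445·ln(0.01) = 0.6654 s.

0.67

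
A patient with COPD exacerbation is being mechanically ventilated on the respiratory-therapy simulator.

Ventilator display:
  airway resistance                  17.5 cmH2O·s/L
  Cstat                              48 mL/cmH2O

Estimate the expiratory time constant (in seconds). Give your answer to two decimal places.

τ = R × C = 17.5 × 48 mL/cmH2O = 17.5 × 0.048 L/cmH2O = 0.84 s.

0.84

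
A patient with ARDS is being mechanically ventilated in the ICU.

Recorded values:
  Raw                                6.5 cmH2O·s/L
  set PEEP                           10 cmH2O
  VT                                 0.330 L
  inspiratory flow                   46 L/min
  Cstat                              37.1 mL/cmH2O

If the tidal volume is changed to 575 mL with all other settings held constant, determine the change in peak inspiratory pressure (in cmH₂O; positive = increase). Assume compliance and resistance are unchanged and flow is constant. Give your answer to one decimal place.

6.6

PIP = Vt/C + R·V̇ + PEEP (constant-flow equation of motion).
Only the elastic term changes: ΔPIP = ΔVt / C = (575 − 330) / 37.1 = 6.604 cmH2O.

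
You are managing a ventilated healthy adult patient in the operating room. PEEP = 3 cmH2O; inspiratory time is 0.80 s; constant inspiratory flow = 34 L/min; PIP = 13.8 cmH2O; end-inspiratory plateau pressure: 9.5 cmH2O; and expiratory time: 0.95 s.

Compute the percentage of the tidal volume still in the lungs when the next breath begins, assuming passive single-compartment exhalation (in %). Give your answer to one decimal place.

16.6

Flow: 34 L/min ÷ 60 = 0.5667 L/s.
Vt = flow × Ti = 0.5667 L/s × 0.80 s × 1000 mL/L = 453.36 mL.
R = (PIP − Pplat)/V̇ = (13.8 − 9.5) / 0.5667 = 4.3/0.5667 = 7.588 cmH2O·s/L.
C = Vt/(Pplat − PEEP) = 453.36 / (9.5 − 3) = 453.36/6.5 = 69.748 mL/cmH2O.
τ = R × C = 7.588 × 0.06975 L/cmH2O = 0.5293 s.
Fraction remaining at end-expiration = e^(−Te/τ) = e^(−0.95/0.5293) = 0.1662 → 16.62%.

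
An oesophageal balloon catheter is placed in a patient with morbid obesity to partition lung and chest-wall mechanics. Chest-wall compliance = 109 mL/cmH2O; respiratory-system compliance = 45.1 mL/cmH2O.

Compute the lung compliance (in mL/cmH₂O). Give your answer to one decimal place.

1/CL = 1/Crs − 1/Ccw.
1/CL = 1/45.1 − 1/109 = 0.013.
CL = 76.923 mL/cmH2O.

76.9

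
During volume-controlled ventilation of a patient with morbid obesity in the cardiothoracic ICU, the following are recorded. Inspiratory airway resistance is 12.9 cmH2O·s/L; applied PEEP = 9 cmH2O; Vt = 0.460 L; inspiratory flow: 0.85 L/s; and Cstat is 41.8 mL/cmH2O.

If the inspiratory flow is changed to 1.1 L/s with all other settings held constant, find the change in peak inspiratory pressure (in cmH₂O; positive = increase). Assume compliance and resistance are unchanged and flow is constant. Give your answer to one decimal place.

3.2

PIP = Vt/C + R·V̇ + PEEP (constant-flow equation of motion).
Only the resistive term changes: ΔPIP = R × ΔV̇ = 12.9 × (1.1 − 0.85) = 12.9 × 0.25 = 3.225 cmH2O.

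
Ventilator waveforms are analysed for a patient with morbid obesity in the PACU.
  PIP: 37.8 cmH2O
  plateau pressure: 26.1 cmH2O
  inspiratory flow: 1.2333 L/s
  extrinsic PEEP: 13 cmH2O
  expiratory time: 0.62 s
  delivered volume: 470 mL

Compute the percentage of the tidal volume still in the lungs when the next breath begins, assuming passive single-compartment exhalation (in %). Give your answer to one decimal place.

R = (PIP − Pplat)/V̇ = (37.8 − 26.1) / 1.2333 = 11.7/1.2333 = 9.487 cmH2O·s/L.
C = Vt/(Pplat − PEEP) = 470.0 / (26.1 − 13) = 470.0/13.1 = 35.878 mL/cmH2O.
τ = R × C = 9.487 × 0.03588 L/cmH2O = 0.3404 s.
Fraction remaining at end-expiration = e^(−Te/τ) = e^(−0.62/0.3404) = 0.1618 → 16.18%.

16.2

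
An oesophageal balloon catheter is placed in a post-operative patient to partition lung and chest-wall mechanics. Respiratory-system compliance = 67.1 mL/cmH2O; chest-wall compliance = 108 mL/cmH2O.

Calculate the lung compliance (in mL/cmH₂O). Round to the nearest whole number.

1/CL = 1/Crs − 1/Ccw.
1/CL = 1/67.1 − 1/108 = 0.005644.
CL = 177.18 mL/cmH2O.

177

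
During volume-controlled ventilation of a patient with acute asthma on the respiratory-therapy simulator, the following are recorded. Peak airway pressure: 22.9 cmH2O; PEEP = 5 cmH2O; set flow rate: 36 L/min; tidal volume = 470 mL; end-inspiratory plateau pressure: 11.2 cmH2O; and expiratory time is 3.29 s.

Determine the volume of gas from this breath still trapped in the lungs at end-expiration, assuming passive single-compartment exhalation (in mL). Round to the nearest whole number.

51

Flow: 36 L/min ÷ 60 = 0.6 L/s.
R = (PIP − Pplat)/V̇ = (22.9 − 11.2) / 0.6 = 11.7/0.6 = 19.5 cmH2O·s/L.
C = Vt/(Pplat − PEEP) = 470.0 / (11.2 − 5) = 470.0/6.2 = 75.806 mL/cmH2O.
τ = R × C = 19.5 × 0.07581 L/cmH2O = 1.478 s.
Fraction remaining = e^(−Te/τ) = e^(−3.29/1.478) = 0.108.
Trapped volume = 470.0 × 0.108 = 50.76 mL.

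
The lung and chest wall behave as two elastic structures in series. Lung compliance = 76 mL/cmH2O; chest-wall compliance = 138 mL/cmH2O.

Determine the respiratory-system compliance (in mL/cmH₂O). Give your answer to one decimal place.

49.0

Lung and chest wall are elastances in series: 1/Crs = 1/CL + 1/Ccw.
1/Crs = 1/76 + 1/138 = 0.0204.
Crs = 49.02 mL/cmH2O.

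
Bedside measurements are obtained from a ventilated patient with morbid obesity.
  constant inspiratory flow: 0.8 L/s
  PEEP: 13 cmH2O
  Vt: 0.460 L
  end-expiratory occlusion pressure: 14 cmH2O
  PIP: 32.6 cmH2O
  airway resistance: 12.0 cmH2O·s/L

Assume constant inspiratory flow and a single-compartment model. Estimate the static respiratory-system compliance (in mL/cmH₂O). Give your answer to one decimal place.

Total PEEP = 14 cmH2O (set 13 + intrinsic 1); this is the baseline alveolar pressure.
Equation of motion (constant flow): PIP = Vt/C + R·V̇ + PEEP.
Vt/C = PIP − R·V̇ − PEEP = 32.6 − 12.0×0.8 − 14 = 32.6 − 9.6 − 14 = 9.0 cmH2O.
C = Vt / 9.0 = 460 / 9.0 = 51.111 mL/cmH2O.

51.1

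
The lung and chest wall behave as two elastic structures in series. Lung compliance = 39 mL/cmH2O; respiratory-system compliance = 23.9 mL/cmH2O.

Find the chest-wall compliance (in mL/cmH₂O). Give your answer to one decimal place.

61.7

1/Ccw = 1/Crs − 1/CL.
1/Ccw = 1/23.9 − 1/39 = 0.0162.
Ccw = 61.728 mL/cmH2O.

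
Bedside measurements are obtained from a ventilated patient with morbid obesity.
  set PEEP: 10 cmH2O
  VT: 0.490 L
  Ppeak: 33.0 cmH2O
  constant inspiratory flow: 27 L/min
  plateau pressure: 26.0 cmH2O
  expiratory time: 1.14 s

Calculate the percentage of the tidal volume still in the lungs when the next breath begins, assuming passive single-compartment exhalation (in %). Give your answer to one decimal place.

9.1

Flow: 27 L/min ÷ 60 = 0.45 L/s.
R = (PIP − Pplat)/V̇ = (33.0 − 26.0) / 0.45 = 7.0/0.45 = 15.556 cmH2O·s/L.
C = Vt/(Pplat − PEEP) = 490.0 / (26.0 − 10) = 490.0/16.0 = 30.625 mL/cmH2O.
τ = R × C = 15.556 × 0.03063 L/cmH2O = 0.4765 s.
Fraction remaining at end-expiration = e^(−Te/τ) = e^(−1.14/0.4765) = 0.09141 → 9.141%.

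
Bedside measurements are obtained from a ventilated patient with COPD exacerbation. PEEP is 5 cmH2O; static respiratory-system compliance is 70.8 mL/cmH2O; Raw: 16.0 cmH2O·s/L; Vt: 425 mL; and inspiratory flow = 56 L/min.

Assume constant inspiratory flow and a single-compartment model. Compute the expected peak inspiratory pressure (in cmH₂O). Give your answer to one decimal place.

25.9

Flow: 56 L/min ÷ 60 = 0.9333 L/s.
Equation of motion (constant flow): PIP = Vt/C + R·V̇ + PEEP.
PIP = 425/70.8 + 16.0×0.9333 + 5 = 6.003 + 14.933 + 5 = 25.936 cmH2O.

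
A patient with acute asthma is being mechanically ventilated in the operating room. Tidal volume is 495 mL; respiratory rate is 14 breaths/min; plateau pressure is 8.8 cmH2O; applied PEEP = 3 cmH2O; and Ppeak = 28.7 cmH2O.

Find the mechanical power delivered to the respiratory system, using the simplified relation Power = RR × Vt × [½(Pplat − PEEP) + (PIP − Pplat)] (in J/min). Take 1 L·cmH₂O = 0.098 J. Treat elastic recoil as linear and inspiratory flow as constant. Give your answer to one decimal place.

Per-breath work = Vt × [½(Pplat−PEEP) + (PIP−Pplat)] = 0.495 × [0.5×5.8 + 19.9] = 0.495 × 22.8 = 11.286 L·cmH2O.
Power = 14 × 11.286 = 158.0 L·cmH2O/min.
× 0.098 J/(L·cmH2O) → 15.484 J/min.

15.5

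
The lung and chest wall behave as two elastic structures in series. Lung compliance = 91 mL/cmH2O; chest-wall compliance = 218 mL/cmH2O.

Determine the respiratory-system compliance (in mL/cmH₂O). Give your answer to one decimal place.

64.2

Lung and chest wall are elastances in series: 1/Crs = 1/CL + 1/Ccw.
1/Crs = 1/91 + 1/218 = 0.01558.
Crs = 64.185 mL/cmH2O.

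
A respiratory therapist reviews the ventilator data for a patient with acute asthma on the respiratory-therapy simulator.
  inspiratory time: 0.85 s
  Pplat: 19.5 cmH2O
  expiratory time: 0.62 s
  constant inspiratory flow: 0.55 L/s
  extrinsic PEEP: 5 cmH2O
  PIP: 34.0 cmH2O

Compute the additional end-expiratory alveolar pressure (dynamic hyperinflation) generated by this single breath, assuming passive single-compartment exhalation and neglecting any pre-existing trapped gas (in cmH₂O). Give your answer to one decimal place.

7.0

Vt = flow × Ti = 0.55 L/s × 0.85 s × 1000 mL/L = 467.5 mL.
R = (PIP − Pplat)/V̇ = (34.0 − 19.5) / 0.55 = 14.5/0.55 = 26.364 cmH2O·s/L.
C = Vt/(Pplat − PEEP) = 467.5 / (19.5 − 5) = 467.5/14.5 = 32.241 mL/cmH2O.
τ = R × C = 26.364 × 0.03224 L/cmH2O = 0.85 s.
Fraction remaining = e^(−Te/τ) = e^(−0.62/0.85) = 0.4822; trapped volume = 467.5 × 0.4822 = 225.43 mL.
Additional alveolar pressure from trapping ≈ V_trapped / C = 225.43 / 32.241 = 6.992 cmH2O.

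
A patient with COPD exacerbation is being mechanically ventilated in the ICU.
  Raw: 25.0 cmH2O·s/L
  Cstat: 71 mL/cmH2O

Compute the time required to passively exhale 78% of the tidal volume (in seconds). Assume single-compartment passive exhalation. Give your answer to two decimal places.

τ = R × C = 25.0 × 71 mL/cmH2O = 25.0 × 0.071 L/cmH2O = 1.775 s.
Exhaled fraction f = 1 − e^(−t/τ) → t = −τ·ln(1 − f) = −1.775·ln(0.22) = 2.688 s.

2.69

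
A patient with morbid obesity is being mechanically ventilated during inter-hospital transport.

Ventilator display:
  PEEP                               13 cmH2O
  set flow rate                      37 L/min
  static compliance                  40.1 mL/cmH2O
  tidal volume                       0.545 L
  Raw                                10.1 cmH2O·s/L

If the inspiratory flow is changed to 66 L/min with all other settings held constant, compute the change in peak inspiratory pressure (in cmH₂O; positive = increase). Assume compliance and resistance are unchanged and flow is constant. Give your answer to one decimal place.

4.9

Flow: 37 L/min ÷ 60 = 0.6167 L/s.
New flow: 66 L/min ÷ 60 = 1.1 L/s.
PIP = Vt/C + R·V̇ + PEEP (constant-flow equation of motion).
Only the resistive term changes: ΔPIP = R × ΔV̇ = 10.1 × (1.1 − 0.6167) = 10.1 × 0.4833 = 4.881 cmH2O.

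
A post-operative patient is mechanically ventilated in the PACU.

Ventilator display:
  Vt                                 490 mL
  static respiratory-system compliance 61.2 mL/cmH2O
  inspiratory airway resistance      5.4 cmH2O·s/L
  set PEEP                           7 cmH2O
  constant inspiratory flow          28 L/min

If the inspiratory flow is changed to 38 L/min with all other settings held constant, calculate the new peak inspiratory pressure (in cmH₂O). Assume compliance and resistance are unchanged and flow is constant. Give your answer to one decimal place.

18.4

Flow: 28 L/min ÷ 60 = 0.4667 L/s.
New flow: 38 L/min ÷ 60 = 0.6333 L/s.
PIP = Vt/C + R·V̇ + PEEP (constant-flow equation of motion).
Only the resistive term changes: ΔPIP = R × ΔV̇ = 5.4 × (0.6333 − 0.4667) = 5.4 × 0.1666 = 0.8996 cmH2O.
Original PIP = 490/61.2 + 5.4×0.4667 + 7 = 17.527 cmH2O; new PIP = 17.527 + (0.8996) = 18.427 cmH2O.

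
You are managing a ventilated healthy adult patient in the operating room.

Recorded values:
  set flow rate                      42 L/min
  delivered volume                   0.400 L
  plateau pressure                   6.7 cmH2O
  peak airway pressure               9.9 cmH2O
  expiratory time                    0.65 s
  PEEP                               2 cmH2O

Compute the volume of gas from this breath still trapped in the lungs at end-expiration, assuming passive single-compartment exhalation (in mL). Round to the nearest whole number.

75

Flow: 42 L/min ÷ 60 = 0.7 L/s.
R = (PIP − Pplat)/V̇ = (9.9 − 6.7) / 0.7 = 3.2/0.7 = 4.571 cmH2O·s/L.
C = Vt/(Pplat − PEEP) = 400.0 / (6.7 − 2) = 400.0/4.7 = 85.106 mL/cmH2O.
τ = R × C = 4.571 × 0.08511 L/cmH2O = 0.389 s.
Fraction remaining = e^(−Te/τ) = e^(−0.65/0.389) = 0.1881.
Trapped volume = 400.0 × 0.1881 = 75.24 mL.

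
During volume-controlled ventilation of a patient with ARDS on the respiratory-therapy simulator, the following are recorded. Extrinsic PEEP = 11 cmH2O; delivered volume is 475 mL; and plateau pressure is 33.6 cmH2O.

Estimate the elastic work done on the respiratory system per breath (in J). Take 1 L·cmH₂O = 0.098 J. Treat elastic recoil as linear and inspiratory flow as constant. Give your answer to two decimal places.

0.53

Elastic work ≈ ½ × (Pplat − PEEP) × Vt = 0.5 × (33.6 − 11) × 0.475 L = 0.5 × 22.6 × 0.475 = 5.368 L·cmH2O.
× 0.098 J/(L·cmH2O) → 0.5261 J.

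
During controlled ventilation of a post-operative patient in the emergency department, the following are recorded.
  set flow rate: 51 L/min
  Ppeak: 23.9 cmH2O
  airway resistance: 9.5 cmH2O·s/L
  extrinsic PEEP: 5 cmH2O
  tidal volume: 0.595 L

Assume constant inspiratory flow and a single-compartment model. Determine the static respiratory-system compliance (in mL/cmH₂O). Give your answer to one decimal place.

55.0

Flow: 51 L/min ÷ 60 = 0.85 L/s.
Equation of motion (constant flow): PIP = Vt/C + R·V̇ + PEEP.
Vt/C = PIP − R·V̇ − PEEP = 23.9 − 9.5×0.85 − 5 = 23.9 − 8.075 − 5 = 10.825 cmH2O.
C = Vt / 10.825 = 595 / 10.825 = 54.965 mL/cmH2O.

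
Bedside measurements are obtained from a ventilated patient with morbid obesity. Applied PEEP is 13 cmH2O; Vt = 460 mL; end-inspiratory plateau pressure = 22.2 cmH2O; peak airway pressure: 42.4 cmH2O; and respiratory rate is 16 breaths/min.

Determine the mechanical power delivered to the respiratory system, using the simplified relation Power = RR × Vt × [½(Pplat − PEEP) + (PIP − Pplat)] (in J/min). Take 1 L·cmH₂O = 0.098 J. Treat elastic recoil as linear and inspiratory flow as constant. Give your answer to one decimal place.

Per-breath work = Vt × [½(Pplat−PEEP) + (PIP−Pplat)] = 0.460 × [0.5×9.2 + 20.2] = 0.460 × 24.8 = 11.408 L·cmH2O.
Power = 16 × 11.408 = 182.53 L·cmH2O/min.
× 0.098 J/(L·cmH2O) → 17.888 J/min.

17.9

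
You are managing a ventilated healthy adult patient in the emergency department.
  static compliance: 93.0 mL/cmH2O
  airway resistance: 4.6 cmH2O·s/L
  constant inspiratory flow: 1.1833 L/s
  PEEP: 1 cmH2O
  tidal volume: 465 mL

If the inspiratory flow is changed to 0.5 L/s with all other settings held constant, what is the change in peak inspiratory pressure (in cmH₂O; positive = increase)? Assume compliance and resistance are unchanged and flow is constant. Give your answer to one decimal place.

-3.1

PIP = Vt/C + R·V̇ + PEEP (constant-flow equation of motion).
Only the resistive term changes: ΔPIP = R × ΔV̇ = 4.6 × (0.5 − 1.1833) = 4.6 × -0.6833 = -3.143 cmH2O.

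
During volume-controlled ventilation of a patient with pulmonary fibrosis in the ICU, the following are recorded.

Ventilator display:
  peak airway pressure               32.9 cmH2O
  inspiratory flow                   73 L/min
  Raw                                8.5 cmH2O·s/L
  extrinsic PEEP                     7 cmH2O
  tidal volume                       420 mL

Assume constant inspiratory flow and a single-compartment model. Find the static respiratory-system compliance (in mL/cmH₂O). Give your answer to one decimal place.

27.0

Flow: 73 L/min ÷ 60 = 1.2167 L/s.
Equation of motion (constant flow): PIP = Vt/C + R·V̇ + PEEP.
Vt/C = PIP − R·V̇ − PEEP = 32.9 − 8.5×1.2167 − 7 = 32.9 − 10.342 − 7 = 15.558 cmH2O.
C = Vt / 15.558 = 420 / 15.558 = 26.996 mL/cmH2O.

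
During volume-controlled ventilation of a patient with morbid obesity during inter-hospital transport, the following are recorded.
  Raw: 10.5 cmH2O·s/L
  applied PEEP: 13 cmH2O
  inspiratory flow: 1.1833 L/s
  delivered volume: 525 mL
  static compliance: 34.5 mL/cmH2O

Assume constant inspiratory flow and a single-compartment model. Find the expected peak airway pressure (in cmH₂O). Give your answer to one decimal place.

40.6

Equation of motion (constant flow): PIP = Vt/C + R·V̇ + PEEP.
PIP = 525/34.5 + 10.5×1.1833 + 13 = 15.217 + 12.425 + 13 = 40.642 cmH2O.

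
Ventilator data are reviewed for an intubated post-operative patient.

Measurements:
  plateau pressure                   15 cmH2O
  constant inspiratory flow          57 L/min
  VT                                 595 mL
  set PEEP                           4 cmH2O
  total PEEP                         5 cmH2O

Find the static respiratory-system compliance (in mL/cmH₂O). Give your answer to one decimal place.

End-expiratory occlusion gives total PEEP = 5 cmH2O (intrinsic PEEP = 5 − 4 = 1). Use total PEEP for the elastic gradient.
Cstat = Vt / (Pplat − PEEPtotal) = 595 / (15 − 5) = 595 / 10.0 = 59.5 mL/cmH2O.

59.5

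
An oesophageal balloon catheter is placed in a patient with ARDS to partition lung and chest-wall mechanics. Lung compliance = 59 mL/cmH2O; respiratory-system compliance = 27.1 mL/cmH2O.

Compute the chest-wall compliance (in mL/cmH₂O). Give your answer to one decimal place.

1/Ccw = 1/Crs − 1/CL.
1/Ccw = 1/27.1 − 1/59 = 0.01995.
Ccw = 50.125 mL/cmH2O.

50.1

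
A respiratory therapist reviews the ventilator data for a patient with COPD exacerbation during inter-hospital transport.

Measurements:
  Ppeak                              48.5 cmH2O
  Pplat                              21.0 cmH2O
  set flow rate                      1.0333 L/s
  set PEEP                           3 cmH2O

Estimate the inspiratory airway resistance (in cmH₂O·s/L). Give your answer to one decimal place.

26.6

Raw = (PIP − Pplat) / flow = (48.5 − 21.0) / 1.0333 = 27.5 / 1.0333 = 26.614 cmH2O·s/L.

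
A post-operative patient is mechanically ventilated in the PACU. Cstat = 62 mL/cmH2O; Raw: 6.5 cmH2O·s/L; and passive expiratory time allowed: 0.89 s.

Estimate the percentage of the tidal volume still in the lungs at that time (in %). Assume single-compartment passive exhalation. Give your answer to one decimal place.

τ = R × C = 6.5 × 62 mL/cmH2O = 6.5 × 0.062 L/cmH2O = 0.403 s.
Passive exhalation: V(t)/V₀ = e^(−t/τ) = e^(−0.89/0.403) = 0.1099.
Fraction remaining = 0.1099 → 10.99%.

11.0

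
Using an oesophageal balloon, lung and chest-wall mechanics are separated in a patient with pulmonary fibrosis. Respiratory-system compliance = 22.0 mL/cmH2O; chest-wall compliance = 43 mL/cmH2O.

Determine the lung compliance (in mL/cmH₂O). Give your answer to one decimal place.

45.0

1/CL = 1/Crs − 1/Ccw.
1/CL = 1/22.0 − 1/43 = 0.0222.
CL = 45.045 mL/cmH2O.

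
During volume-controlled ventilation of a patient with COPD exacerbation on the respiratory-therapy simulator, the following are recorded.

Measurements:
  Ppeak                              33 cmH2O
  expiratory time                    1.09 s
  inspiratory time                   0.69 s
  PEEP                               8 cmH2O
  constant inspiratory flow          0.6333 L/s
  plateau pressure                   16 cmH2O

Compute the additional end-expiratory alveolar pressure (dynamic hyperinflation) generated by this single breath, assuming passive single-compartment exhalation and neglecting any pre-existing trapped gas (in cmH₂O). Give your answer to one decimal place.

Vt = flow × Ti = 0.6333 L/s × 0.69 s × 1000 mL/L = 436.98 mL.
R = (PIP − Pplat)/V̇ = (33 − 16) / 0.6333 = 17.0/0.6333 = 26.844 cmH2O·s/L.
C = Vt/(Pplat − PEEP) = 436.98 / (16 − 8) = 436.98/8.0 = 54.623 mL/cmH2O.
τ = R × C = 26.844 × 0.05462 L/cmH2O = 1.466 s.
Fraction remaining = e^(−Te/τ) = e^(−1.09/1.466) = 0.4754; trapped volume = 436.98 × 0.4754 = 207.74 mL.
Additional alveolar pressure from trapping ≈ V_trapped / C = 207.74 / 54.623 = 3.803 cmH2O.

3.8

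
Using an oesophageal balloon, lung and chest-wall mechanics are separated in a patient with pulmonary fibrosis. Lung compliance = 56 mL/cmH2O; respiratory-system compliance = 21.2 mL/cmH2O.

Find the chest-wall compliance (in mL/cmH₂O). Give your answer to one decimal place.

1/Ccw = 1/Crs − 1/CL.
1/Ccw = 1/21.2 − 1/56 = 0.02931.
Ccw = 34.118 mL/cmH2O.

34.1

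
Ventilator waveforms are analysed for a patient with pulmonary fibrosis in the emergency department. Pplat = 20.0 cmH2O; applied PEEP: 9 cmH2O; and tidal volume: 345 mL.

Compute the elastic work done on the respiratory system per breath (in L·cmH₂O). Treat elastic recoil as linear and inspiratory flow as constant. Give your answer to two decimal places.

Elastic work ≈ ½ × (Pplat − PEEP) × Vt = 0.5 × (20.0 − 9) × 0.345 L = 0.5 × 11.0 × 0.345 = 1.898 L·cmH2O.

1.90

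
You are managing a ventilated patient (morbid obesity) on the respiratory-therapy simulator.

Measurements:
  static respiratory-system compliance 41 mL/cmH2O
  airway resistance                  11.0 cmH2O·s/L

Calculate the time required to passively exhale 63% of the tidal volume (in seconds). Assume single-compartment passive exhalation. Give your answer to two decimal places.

τ = R × C = 11.0 × 41 mL/cmH2O = 11.0 × 0.041 L/cmH2O = 0.451 s.
Exhaled fraction f = 1 − e^(−t/τ) → t = −τ·ln(1 − f) = −0.451·ln(0.37) = 0.4484 s.

0.45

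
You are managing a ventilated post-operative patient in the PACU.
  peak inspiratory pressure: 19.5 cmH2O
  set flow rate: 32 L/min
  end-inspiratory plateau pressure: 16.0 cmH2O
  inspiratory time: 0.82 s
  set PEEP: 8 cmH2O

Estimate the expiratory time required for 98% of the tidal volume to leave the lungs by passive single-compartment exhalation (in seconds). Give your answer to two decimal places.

1.40

Flow: 32 L/min ÷ 60 = 0.5333 L/s.
Vt = flow × Ti = 0.5333 L/s × 0.82 s × 1000 mL/L = 437.31 mL.
R = (PIP − Pplat)/V̇ = (19.5 − 16.0) / 0.5333 = 3.5/0.5333 = 6.563 cmH2O·s/L.
C = Vt/(Pplat − PEEP) = 437.31 / (16.0 − 8) = 437.31/8.0 = 54.664 mL/cmH2O.
τ = R × C = 6.563 × 0.05466 L/cmH2O = 0.3587 s.
t = −τ·ln(1 − 0.98) = −0.3587·ln(0.02) = 1.403 s.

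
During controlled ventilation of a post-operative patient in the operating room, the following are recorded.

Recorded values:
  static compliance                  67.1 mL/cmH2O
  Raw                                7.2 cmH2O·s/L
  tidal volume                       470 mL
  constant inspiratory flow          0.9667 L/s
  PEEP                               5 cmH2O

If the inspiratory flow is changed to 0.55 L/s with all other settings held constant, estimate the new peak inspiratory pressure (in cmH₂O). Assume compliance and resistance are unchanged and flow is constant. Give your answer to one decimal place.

16.0

PIP = Vt/C + R·V̇ + PEEP (constant-flow equation of motion).
Only the resistive term changes: ΔPIP = R × ΔV̇ = 7.2 × (0.55 − 0.9667) = 7.2 × -0.4167 = -3.0 cmH2O.
Original PIP = 470/67.1 + 7.2×0.9667 + 5 = 18.965 cmH2O; new PIP = 18.965 + (-3.0) = 15.965 cmH2O.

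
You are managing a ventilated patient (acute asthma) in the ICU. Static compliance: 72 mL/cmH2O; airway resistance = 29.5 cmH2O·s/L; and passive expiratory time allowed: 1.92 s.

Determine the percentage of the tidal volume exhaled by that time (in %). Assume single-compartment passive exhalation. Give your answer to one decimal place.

τ = R × C = 29.5 × 72 mL/cmH2O = 29.5 × 0.072 L/cmH2O = 2.124 s.
Passive exhalation: V(t)/V₀ = e^(−t/τ) = e^(−1.92/2.124) = 0.405.
Fraction exhaled = 1 − 0.405 = 0.595 → 59.5%.

59.5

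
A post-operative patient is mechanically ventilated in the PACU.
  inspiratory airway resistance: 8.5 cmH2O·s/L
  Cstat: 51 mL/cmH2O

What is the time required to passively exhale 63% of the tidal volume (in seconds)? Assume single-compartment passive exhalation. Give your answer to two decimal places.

τ = R × C = 8.5 × 51 mL/cmH2O = 8.5 × 0.051 L/cmH2O = 0.4335 s.
Exhaled fraction f = 1 − e^(−t/τ) → t = −τ·ln(1 − f) = −0.4335·ln(0.37) = 0.431 s.

0.43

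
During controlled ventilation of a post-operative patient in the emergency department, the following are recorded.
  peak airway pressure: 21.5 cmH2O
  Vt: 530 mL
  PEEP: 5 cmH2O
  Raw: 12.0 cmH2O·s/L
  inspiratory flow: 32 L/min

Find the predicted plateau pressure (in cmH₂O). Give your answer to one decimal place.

15.1

Flow: 32 L/min ÷ 60 = 0.5333 L/s.
Pplat = PIP − Raw × flow = 21.5 − 12.0 × 0.5333 = 21.5 − 6.4 = 15.1 cmH2O.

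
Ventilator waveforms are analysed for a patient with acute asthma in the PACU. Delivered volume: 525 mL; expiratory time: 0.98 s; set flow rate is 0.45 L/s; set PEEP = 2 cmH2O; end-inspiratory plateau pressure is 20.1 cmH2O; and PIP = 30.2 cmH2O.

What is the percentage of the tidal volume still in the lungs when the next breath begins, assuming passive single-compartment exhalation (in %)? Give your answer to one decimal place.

R = (PIP − Pplat)/V̇ = (30.2 − 20.1) / 0.45 = 10.1/0.45 = 22.444 cmH2O·s/L.
C = Vt/(Pplat − PEEP) = 525.0 / (20.1 − 2) = 525.0/18.1 = 29.006 mL/cmH2O.
τ = R × C = 22.444 × 0.02901 L/cmH2O = 0.6511 s.
Fraction remaining at end-expiration = e^(−Te/τ) = e^(−0.98/0.6511) = 0.222 → 22.2%.

22.2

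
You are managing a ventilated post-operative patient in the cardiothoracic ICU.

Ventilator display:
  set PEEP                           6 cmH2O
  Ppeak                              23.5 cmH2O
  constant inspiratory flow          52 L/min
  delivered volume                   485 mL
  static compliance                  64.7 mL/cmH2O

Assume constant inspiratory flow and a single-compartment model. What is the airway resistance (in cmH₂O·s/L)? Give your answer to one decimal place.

11.5

Flow: 52 L/min ÷ 60 = 0.8667 L/s.
Equation of motion (constant flow): PIP = Vt/C + R·V̇ + PEEP.
R·V̇ = PIP − Vt/C − PEEP = 23.5 − 485/64.7 − 6 = 23.5 − 7.496 − 6 = 10.004 cmH2O.
R = 10.004 / 0.8667 = 11.543 cmH2O·s/L.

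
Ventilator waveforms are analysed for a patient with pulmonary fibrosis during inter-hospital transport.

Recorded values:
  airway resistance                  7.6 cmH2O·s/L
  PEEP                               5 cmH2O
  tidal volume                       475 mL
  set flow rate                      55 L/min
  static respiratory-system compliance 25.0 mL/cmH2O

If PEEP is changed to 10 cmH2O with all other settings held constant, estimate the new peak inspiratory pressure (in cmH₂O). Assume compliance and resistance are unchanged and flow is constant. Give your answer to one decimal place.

36.0

Flow: 55 L/min ÷ 60 = 0.9167 L/s.
PIP = Vt/C + R·V̇ + PEEP (constant-flow equation of motion).
Only the baseline term changes: ΔPIP = ΔPEEP = 10 − 5 = 5.0 cmH2O.
Original PIP = 475/25.0 + 7.6×0.9167 + 5 = 30.967 cmH2O; new PIP = 30.967 + (5.0) = 35.967 cmH2O.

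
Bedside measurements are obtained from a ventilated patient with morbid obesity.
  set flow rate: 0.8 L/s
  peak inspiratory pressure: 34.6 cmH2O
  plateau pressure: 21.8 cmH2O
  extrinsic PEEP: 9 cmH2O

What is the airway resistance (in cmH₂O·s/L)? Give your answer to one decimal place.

Raw = (PIP − Pplat) / flow = (34.6 − 21.8) / 0.8 = 12.8 / 0.8 = 16.0 cmH2O·s/L.

16.0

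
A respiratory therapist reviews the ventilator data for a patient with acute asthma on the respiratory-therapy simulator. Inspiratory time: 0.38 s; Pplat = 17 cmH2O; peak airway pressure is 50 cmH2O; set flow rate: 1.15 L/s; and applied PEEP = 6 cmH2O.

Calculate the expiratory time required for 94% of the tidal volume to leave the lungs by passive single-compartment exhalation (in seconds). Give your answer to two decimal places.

Vt = flow × Ti = 1.15 L/s × 0.38 s × 1000 mL/L = 437.0 mL.
R = (PIP − Pplat)/V̇ = (50 − 17) / 1.15 = 33.0/1.15 = 28.696 cmH2O·s/L.
C = Vt/(Pplat − PEEP) = 437.0 / (17 − 6) = 437.0/11.0 = 39.727 mL/cmH2O.
τ = R × C = 28.696 × 0.03973 L/cmH2O = 1.14 s.
t = −τ·ln(1 − 0.94) = −1.14·ln(0.06) = 3.207 s.

3.21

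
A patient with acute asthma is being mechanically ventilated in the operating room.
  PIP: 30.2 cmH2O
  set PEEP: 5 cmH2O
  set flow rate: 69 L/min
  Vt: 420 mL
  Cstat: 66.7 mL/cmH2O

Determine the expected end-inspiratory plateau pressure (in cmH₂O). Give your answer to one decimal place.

11.3

Pplat = PEEP + Vt / Cstat = 5 + 420 / 66.7 = 5 + 6.297 = 11.297 cmH2O.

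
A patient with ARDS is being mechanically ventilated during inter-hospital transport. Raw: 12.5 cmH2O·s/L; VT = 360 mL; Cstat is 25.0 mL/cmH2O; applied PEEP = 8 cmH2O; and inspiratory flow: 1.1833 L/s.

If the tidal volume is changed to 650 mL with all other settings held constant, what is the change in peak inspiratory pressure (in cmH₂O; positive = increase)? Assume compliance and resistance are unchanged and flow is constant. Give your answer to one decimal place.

11.6

PIP = Vt/C + R·V̇ + PEEP (constant-flow equation of motion).
Only the elastic term changes: ΔPIP = ΔVt / C = (650 − 360) / 25.0 = 11.6 cmH2O.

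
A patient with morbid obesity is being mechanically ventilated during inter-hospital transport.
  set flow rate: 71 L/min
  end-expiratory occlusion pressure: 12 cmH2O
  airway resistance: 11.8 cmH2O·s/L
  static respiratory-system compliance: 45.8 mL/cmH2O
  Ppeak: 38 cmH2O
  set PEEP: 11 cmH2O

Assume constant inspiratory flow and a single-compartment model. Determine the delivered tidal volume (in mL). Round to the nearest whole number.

Flow: 71 L/min ÷ 60 = 1.1833 L/s.
Total PEEP = 12 cmH2O (set 11 + intrinsic 1); this is the baseline alveolar pressure.
Equation of motion (constant flow): PIP = Vt/C + R·V̇ + PEEP.
Vt/C = PIP − R·V̇ − PEEP = 38 − 13.963 − 12 = 12.037 cmH2O.
Vt = C × 12.037 = 45.8 × 12.037 = 551.29 mL.

551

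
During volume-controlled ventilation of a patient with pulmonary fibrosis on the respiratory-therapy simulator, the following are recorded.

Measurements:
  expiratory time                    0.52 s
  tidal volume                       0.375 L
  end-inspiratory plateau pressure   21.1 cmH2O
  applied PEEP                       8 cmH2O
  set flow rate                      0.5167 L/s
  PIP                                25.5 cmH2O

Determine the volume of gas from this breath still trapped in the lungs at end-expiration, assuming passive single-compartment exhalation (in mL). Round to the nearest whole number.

44

R = (PIP − Pplat)/V̇ = (25.5 − 21.1) / 0.5167 = 4.4/0.5167 = 8.516 cmH2O·s/L.
C = Vt/(Pplat − PEEP) = 375.0 / (21.1 − 8) = 375.0/13.1 = 28.626 mL/cmH2O.
τ = R × C = 8.516 × 0.02863 L/cmH2O = 0.2438 s.
Fraction remaining = e^(−Te/τ) = e^(−0.52/0.2438) = 0.1185.
Trapped volume = 375.0 × 0.1185 = 44.438 mL.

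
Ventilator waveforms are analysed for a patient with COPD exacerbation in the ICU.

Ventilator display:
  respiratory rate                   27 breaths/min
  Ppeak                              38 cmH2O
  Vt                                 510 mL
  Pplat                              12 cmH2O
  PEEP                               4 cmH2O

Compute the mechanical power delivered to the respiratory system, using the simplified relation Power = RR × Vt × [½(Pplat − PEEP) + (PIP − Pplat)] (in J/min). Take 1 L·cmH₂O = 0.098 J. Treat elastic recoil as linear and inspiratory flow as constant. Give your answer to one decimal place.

Per-breath work = Vt × [½(Pplat−PEEP) + (PIP−Pplat)] = 0.510 × [0.5×8.0 + 26.0] = 0.510 × 30.0 = 15.3 L·cmH2O.
Power = 27 × 15.3 = 413.1 L·cmH2O/min.
× 0.098 J/(L·cmH2O) → 40.484 J/min.

40.5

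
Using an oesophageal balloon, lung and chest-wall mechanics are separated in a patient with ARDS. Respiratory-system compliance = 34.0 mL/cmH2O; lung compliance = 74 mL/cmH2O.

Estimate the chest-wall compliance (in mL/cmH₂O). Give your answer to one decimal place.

1/Ccw = 1/Crs − 1/CL.
1/Ccw = 1/34.0 − 1/74 = 0.0159.
Ccw = 62.893 mL/cmH2O.

62.9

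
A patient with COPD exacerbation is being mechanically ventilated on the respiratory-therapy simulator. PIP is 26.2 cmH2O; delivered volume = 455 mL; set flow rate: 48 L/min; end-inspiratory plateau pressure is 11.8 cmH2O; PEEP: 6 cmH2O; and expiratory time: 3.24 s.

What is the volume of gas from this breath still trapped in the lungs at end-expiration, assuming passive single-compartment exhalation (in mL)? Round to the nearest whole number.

Flow: 48 L/min ÷ 60 = 0.8 L/s.
R = (PIP − Pplat)/V̇ = (26.2 − 11.8) / 0.8 = 14.4/0.8 = 18.0 cmH2O·s/L.
C = Vt/(Pplat − PEEP) = 455.0 / (11.8 − 6) = 455.0/5.8 = 78.448 mL/cmH2O.
τ = R × C = 18.0 × 0.07845 L/cmH2O = 1.412 s.
Fraction remaining = e^(−Te/τ) = e^(−3.24/1.412) = 0.1008.
Trapped volume = 455.0 × 0.1008 = 45.864 mL.

46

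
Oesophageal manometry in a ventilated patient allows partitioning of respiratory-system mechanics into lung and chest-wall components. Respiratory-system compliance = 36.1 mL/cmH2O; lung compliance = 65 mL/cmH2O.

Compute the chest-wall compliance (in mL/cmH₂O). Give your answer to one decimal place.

81.2

1/Ccw = 1/Crs − 1/CL.
1/Ccw = 1/36.1 − 1/65 = 0.01232.
Ccw = 81.169 mL/cmH2O.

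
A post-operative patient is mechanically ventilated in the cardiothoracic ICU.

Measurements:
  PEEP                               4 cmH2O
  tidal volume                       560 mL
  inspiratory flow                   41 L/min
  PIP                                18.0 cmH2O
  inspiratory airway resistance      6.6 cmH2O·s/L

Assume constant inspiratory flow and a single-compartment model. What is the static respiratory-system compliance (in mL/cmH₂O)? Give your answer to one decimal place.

59.0

Flow: 41 L/min ÷ 60 = 0.6833 L/s.
Equation of motion (constant flow): PIP = Vt/C + R·V̇ + PEEP.
Vt/C = PIP − R·V̇ − PEEP = 18.0 − 6.6×0.6833 − 4 = 18.0 − 4.51 − 4 = 9.49 cmH2O.
C = Vt / 9.49 = 560 / 9.49 = 59.009 mL/cmH2O.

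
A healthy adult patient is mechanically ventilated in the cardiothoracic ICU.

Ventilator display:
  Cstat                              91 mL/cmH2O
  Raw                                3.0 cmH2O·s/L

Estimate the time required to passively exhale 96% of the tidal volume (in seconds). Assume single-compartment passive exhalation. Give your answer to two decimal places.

0.88

τ = R × C = 3.0 × 91 mL/cmH2O = 3.0 × 0.091 L/cmH2O = 0.273 s.
Exhaled fraction f = 1 − e^(−t/τ) → t = −τ·ln(1 − f) = −0.273·ln(0.04) = 0.8788 s.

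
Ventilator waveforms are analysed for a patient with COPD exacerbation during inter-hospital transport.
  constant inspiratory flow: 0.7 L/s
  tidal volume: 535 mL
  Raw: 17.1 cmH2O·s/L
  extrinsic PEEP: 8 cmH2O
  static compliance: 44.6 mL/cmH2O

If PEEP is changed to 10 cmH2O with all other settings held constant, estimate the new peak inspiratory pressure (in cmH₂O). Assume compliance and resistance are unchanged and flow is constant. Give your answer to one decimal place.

PIP = Vt/C + R·V̇ + PEEP (constant-flow equation of motion).
Only the baseline term changes: ΔPIP = ΔPEEP = 10 − 8 = 2.0 cmH2O.
Original PIP = 535/44.6 + 17.1×0.7 + 8 = 31.966 cmH2O; new PIP = 31.966 + (2.0) = 33.966 cmH2O.

34.0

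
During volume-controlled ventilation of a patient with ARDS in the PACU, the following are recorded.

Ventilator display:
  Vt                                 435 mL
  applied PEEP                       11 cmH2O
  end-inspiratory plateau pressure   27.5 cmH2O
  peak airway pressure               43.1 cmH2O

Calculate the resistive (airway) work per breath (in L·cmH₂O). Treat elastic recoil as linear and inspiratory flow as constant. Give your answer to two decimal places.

6.79

With constant inspiratory flow the resistive pressure is constant at PIP − Pplat = 43.1 − 27.5 = 15.6 cmH2O, so resistive work = 15.6 × 0.435 = 6.786 L·cmH2O.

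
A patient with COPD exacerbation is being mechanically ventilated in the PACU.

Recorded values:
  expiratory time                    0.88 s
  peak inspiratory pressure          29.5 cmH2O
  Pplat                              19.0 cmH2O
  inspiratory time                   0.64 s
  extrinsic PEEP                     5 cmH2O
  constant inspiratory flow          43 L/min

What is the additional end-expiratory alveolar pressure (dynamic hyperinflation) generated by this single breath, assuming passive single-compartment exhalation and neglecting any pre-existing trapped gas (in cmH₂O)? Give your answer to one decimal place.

2.2

Flow: 43 L/min ÷ 60 = 0.7167 L/s.
Vt = flow × Ti = 0.7167 L/s × 0.64 s × 1000 mL/L = 458.69 mL.
R = (PIP − Pplat)/V̇ = (29.5 − 19.0) / 0.7167 = 10.5/0.7167 = 14.65 cmH2O·s/L.
C = Vt/(Pplat − PEEP) = 458.69 / (19.0 − 5) = 458.69/14.0 = 32.764 mL/cmH2O.
τ = R × C = 14.65 × 0.03276 L/cmH2O = 0.4799 s.
Fraction remaining = e^(−Te/τ) = e^(−0.88/0.4799) = 0.1598; trapped volume = 458.69 × 0.1598 = 73.299 mL.
Additional alveolar pressure from trapping ≈ V_trapped / C = 73.299 / 32.764 = 2.237 cmH2O.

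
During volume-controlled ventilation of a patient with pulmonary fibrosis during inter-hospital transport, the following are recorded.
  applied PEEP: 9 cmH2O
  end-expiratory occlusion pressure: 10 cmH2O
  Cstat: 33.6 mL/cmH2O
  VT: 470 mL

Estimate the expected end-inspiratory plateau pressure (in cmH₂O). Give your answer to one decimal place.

End-expiratory occlusion gives total PEEP = 10 cmH2O (intrinsic PEEP = 10 − 9 = 1). Use total PEEP for the elastic gradient.
Pplat = PEEPtotal + Vt / Cstat = 10 + 470 / 33.6 = 10 + 13.988 = 23.988 cmH2O.

24.0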